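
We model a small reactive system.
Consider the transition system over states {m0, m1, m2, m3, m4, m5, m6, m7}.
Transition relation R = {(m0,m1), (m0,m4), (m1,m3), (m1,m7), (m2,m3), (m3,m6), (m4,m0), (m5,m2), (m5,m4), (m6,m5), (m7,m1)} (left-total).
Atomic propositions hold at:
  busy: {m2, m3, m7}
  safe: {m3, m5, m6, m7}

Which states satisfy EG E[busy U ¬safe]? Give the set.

Sat(¬safe) = {m0, m1, m2, m4}
E[busy U ¬safe]: least fixpoint, start Z0 = Sat(¬safe) = {m0, m1, m2, m4}, add states in Sat(busy) with some successor in Z. Z1 = {m0, m1, m2, m4, m7}; fixed.
Sat(E[busy U ¬safe]) = {m0, m1, m2, m4, m7}
EG E[busy U ¬safe]: greatest fixpoint, start Z0 = {m0, m1, m2, m4, m7}, keep only states in Sat with some successor in Z. Z1 = {m0, m1, m4, m7}; fixed.
Sat(EG E[busy U ¬safe]) = {m0, m1, m4, m7}

{m0, m1, m4, m7}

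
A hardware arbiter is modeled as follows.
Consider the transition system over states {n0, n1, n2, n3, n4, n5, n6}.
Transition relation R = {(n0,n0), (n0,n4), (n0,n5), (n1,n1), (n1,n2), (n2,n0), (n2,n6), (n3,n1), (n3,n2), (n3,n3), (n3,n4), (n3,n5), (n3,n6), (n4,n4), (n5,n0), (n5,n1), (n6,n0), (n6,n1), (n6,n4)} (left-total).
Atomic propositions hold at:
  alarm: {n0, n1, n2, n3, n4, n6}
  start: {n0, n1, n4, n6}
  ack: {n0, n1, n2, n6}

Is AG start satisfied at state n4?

AG start: greatest fixpoint, start Z0 = {n0, n1, n4, n6}, keep only states in Sat with every successor in Z. Z1 = {n4, n6}; Z2 = {n4}; fixed.
Sat(AG start) = {n4}
n4 ∈ Sat(AG start) = {n4}, so the formula holds at n4.

Yes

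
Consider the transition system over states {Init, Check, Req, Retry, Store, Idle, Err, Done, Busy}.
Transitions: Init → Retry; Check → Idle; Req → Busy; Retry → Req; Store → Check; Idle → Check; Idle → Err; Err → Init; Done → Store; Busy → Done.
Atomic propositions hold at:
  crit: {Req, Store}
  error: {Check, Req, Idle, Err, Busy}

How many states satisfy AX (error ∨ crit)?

6

Sat(error ∨ crit) = {Check, Req, Store, Idle, Err, Busy}
Sat(AX (error ∨ crit)) = {s : every successor in {Check, Req, Store, Idle, Err, Busy}} = {Check, Req, Retry, Store, Idle, Done}
|Sat(AX (error ∨ crit))| = |{Check, Req, Retry, Store, Idle, Done}| = 6.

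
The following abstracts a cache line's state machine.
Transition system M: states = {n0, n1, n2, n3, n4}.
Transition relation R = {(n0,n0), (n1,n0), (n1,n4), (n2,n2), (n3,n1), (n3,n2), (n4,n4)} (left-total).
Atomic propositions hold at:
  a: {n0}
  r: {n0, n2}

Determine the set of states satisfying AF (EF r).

{n0, n1, n2, n3}

EF r: least fixpoint, start Z0 = {n0, n2}, add states with some successor in Z. Z1 = {n0, n1, n2, n3}; fixed.
Sat(EF r) = {n0, n1, n2, n3}
AF (EF r): least fixpoint, start Z0 = {n0, n1, n2, n3}, add states with every successor in Z. Already a fixed point.
Sat(AF (EF r)) = {n0, n1, n2, n3}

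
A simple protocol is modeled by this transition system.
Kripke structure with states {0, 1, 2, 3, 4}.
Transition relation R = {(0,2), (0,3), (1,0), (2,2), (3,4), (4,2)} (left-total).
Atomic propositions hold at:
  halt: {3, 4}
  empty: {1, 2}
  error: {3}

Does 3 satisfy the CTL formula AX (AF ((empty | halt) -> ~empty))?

Yes

Sat(empty | halt) = {1, 2, 3, 4}
Sat(~empty) = {0, 3, 4}
Sat((empty | halt) -> ~empty) = {0, 3, 4}
AF ((empty | halt) -> ~empty): least fixpoint, start Z0 = {0, 3, 4}, add states with every successor in Z. Z1 = {0, 1, 3, 4}; fixed.
Sat(AF ((empty | halt) -> ~empty)) = {0, 1, 3, 4}
Sat(AX (AF ((empty | halt) -> ~empty))) = {s : every successor in {0, 1, 3, 4}} = {1, 3}
3 ∈ Sat(AX (AF ((empty | halt) -> ~empty))) = {1, 3}, so the formula holds at 3.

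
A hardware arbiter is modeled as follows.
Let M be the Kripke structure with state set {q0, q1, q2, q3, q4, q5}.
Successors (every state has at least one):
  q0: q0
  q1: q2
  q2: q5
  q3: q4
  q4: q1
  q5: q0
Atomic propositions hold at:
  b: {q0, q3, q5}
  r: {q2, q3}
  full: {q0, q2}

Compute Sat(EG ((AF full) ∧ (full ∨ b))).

{q0, q2, q5}

AF full: least fixpoint, start Z0 = {q0, q2}, add states with every successor in Z. Z1 = {q0, q1, q2, q5}; Z2 = {q0, q1, q2, q4, q5}; Z3 = {q0, q1, q2, q3, q4, q5}; fixed.
Sat(AF full) = {q0, q1, q2, q3, q4, q5}
Sat(full ∨ b) = {q0, q2, q3, q5}
Sat((AF full) ∧ (full ∨ b)) = {q0, q2, q3, q5}
EG ((AF full) ∧ (full ∨ b)): greatest fixpoint, start Z0 = {q0, q2, q3, q5}, keep only states in Sat with some successor in Z. Z1 = {q0, q2, q5}; fixed.
Sat(EG ((AF full) ∧ (full ∨ b))) = {q0, q2, q5}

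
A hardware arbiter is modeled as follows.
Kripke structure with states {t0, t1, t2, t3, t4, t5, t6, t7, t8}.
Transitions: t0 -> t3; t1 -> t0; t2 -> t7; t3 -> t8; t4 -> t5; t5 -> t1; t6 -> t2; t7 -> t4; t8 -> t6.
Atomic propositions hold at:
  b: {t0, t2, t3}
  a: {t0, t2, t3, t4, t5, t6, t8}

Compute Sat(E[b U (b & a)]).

Sat(b & a) = {t0, t2, t3}
E[b U (b & a)]: least fixpoint, start Z0 = Sat((b & a)) = {t0, t2, t3}, add states in Sat(b) with some successor in Z. Already a fixed point.
Sat(E[b U (b & a)]) = {t0, t2, t3}

{t0, t2, t3}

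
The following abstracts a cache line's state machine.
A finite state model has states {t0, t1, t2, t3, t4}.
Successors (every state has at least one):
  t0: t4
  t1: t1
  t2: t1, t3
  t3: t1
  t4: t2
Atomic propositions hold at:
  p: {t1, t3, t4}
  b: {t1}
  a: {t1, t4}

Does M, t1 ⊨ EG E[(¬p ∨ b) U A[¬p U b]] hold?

Yes

Sat(¬p) = {t0, t2}
Sat(¬p ∨ b) = {t0, t1, t2}
A[¬p U b]: least fixpoint, start Z0 = Sat(b) = {t1}, add states in Sat(¬p) with every successor in Z. Already a fixed point.
Sat(A[¬p U b]) = {t1}
E[(¬p ∨ b) U A[¬p U b]]: least fixpoint, start Z0 = Sat(A[¬p U b]) = {t1}, add states in Sat(¬p ∨ b) with some successor in Z. Z1 = {t1, t2}; fixed.
Sat(E[(¬p ∨ b) U A[¬p U b]]) = {t1, t2}
EG E[(¬p ∨ b) U A[¬p U b]]: greatest fixpoint, start Z0 = {t1, t2}, keep only states in Sat with some successor in Z. Already a fixed point.
Sat(EG E[(¬p ∨ b) U A[¬p U b]]) = {t1, t2}
t1 ∈ Sat(EG E[(¬p ∨ b) U A[¬p U b]]) = {t1, t2}, so the formula holds at t1.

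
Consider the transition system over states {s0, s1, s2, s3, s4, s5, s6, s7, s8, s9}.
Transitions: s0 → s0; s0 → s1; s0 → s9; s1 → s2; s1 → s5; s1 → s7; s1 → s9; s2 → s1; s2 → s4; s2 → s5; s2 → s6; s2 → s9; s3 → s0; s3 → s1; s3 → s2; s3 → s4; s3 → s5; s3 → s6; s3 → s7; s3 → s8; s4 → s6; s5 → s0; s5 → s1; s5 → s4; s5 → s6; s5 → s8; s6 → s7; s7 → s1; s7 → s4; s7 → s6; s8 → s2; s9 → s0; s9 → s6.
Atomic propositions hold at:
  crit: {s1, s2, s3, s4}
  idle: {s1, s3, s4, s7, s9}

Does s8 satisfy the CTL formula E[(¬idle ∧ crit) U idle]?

Sat(¬idle) = {s0, s2, s5, s6, s8}
Sat(¬idle ∧ crit) = {s2}
E[(¬idle ∧ crit) U idle]: least fixpoint, start Z0 = Sat(idle) = {s1, s3, s4, s7, s9}, add states in Sat(¬idle ∧ crit) with some successor in Z. Z1 = {s1, s2, s3, s4, s7, s9}; fixed.
Sat(E[(¬idle ∧ crit) U idle]) = {s1, s2, s3, s4, s7, s9}
s8 ∉ Sat(E[(¬idle ∧ crit) U idle]) = {s1, s2, s3, s4, s7, s9}, so the formula does not hold at s8.

No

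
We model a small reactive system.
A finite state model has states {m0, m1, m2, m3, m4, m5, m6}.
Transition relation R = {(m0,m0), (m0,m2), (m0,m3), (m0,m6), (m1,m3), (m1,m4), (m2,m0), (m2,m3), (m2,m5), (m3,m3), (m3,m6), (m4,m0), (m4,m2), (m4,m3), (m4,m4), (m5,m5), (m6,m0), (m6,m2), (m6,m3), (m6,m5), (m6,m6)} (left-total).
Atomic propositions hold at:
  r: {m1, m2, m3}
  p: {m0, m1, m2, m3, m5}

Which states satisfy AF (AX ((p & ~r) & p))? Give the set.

Sat(~r) = {m0, m4, m5, m6}
Sat(p & ~r) = {m0, m5}
Sat((p & ~r) & p) = {m0, m5}
Sat(AX ((p & ~r) & p)) = {s : every successor in {m0, m5}} = {m5}
AF (AX ((p & ~r) & p)): least fixpoint, start Z0 = {m5}, add states with every successor in Z. Already a fixed point.
Sat(AF (AX ((p & ~r) & p))) = {m5}

{m5}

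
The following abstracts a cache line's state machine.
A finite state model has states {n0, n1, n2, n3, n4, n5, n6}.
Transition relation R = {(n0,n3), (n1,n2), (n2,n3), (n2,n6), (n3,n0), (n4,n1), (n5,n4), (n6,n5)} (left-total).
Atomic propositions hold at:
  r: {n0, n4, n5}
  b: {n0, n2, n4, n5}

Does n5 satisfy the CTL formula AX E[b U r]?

Yes

E[b U r]: least fixpoint, start Z0 = Sat(r) = {n0, n4, n5}, add states in Sat(b) with some successor in Z. Already a fixed point.
Sat(E[b U r]) = {n0, n4, n5}
Sat(AX E[b U r]) = {s : every successor in {n0, n4, n5}} = {n3, n5, n6}
n5 ∈ Sat(AX E[b U r]) = {n3, n5, n6}, so the formula holds at n5.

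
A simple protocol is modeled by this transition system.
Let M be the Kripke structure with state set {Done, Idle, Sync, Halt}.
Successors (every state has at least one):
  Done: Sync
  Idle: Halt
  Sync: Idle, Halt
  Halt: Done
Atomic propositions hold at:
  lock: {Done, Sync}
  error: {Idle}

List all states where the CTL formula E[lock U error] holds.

{Done, Idle, Sync}

E[lock U error]: least fixpoint, start Z0 = Sat(error) = {Idle}, add states in Sat(lock) with some successor in Z. Z1 = {Idle, Sync}; Z2 = {Done, Idle, Sync}; fixed.
Sat(E[lock U error]) = {Done, Idle, Sync}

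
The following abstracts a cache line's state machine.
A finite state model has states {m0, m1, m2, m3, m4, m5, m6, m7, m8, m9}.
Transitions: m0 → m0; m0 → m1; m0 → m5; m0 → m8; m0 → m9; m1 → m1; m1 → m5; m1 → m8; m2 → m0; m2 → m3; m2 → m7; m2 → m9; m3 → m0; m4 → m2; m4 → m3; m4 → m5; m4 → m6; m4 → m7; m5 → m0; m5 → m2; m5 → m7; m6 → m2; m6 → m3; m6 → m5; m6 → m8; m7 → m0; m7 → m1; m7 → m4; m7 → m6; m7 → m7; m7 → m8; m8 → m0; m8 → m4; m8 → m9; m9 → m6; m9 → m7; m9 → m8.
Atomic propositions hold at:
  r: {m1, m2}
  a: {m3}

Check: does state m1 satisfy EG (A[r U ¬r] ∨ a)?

Sat(¬r) = {m0, m3, m4, m5, m6, m7, m8, m9}
A[r U ¬r]: least fixpoint, start Z0 = Sat(¬r) = {m0, m3, m4, m5, m6, m7, m8, m9}, add states in Sat(r) with every successor in Z. Z1 = {m0, m2, m3, m4, m5, m6, m7, m8, m9}; fixed.
Sat(A[r U ¬r]) = {m0, m2, m3, m4, m5, m6, m7, m8, m9}
Sat(A[r U ¬r] ∨ a) = {m0, m2, m3, m4, m5, m6, m7, m8, m9}
EG (A[r U ¬r] ∨ a): greatest fixpoint, start Z0 = {m0, m2, m3, m4, m5, m6, m7, m8, m9}, keep only states in Sat with some successor in Z. Already a fixed point.
Sat(EG (A[r U ¬r] ∨ a)) = {m0, m2, m3, m4, m5, m6, m7, m8, m9}
m1 ∉ Sat(EG (A[r U ¬r] ∨ a)) = {m0, m2, m3, m4, m5, m6, m7, m8, m9}, so the formula does not hold at m1.

No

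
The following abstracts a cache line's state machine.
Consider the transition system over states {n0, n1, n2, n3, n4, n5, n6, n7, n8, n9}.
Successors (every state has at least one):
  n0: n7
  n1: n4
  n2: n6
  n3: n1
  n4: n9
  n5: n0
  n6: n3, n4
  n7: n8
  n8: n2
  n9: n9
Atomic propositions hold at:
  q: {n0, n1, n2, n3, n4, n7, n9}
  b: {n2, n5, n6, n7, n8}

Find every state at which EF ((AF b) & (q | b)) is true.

{n0, n2, n5, n6, n7, n8}

AF b: least fixpoint, start Z0 = {n2, n5, n6, n7, n8}, add states with every successor in Z. Z1 = {n0, n2, n5, n6, n7, n8}; fixed.
Sat(AF b) = {n0, n2, n5, n6, n7, n8}
Sat(q | b) = {n0, n1, n2, n3, n4, n5, n6, n7, n8, n9}
Sat((AF b) & (q | b)) = {n0, n2, n5, n6, n7, n8}
EF ((AF b) & (q | b)): least fixpoint, start Z0 = {n0, n2, n5, n6, n7, n8}, add states with some successor in Z. Already a fixed point.
Sat(EF ((AF b) & (q | b))) = {n0, n2, n5, n6, n7, n8}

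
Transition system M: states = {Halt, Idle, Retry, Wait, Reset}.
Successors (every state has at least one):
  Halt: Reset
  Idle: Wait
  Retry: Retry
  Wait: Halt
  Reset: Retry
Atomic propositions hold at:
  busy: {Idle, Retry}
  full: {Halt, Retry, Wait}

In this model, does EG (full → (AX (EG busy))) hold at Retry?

Yes

EG busy: greatest fixpoint, start Z0 = {Idle, Retry}, keep only states in Sat with some successor in Z. Z1 = {Retry}; fixed.
Sat(EG busy) = {Retry}
Sat(AX (EG busy)) = {s : every successor in {Retry}} = {Retry, Reset}
Sat(full → (AX (EG busy))) = {Idle, Retry, Reset}
EG (full → (AX (EG busy))): greatest fixpoint, start Z0 = {Idle, Retry, Reset}, keep only states in Sat with some successor in Z. Z1 = {Retry, Reset}; fixed.
Sat(EG (full → (AX (EG busy)))) = {Retry, Reset}
Retry ∈ Sat(EG (full → (AX (EG busy)))) = {Retry, Reset}, so the formula holds at Retry.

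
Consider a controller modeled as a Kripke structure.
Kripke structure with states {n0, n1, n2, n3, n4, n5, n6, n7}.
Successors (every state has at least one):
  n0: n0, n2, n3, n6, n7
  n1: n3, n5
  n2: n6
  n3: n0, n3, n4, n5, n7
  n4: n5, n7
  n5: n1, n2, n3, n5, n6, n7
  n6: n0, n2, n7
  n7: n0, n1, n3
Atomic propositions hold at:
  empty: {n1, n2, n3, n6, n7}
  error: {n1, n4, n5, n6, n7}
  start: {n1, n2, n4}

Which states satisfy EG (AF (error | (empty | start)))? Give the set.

Sat(empty | start) = {n1, n2, n3, n4, n6, n7}
Sat(error | (empty | start)) = {n1, n2, n3, n4, n5, n6, n7}
AF (error | (empty | start)): least fixpoint, start Z0 = {n1, n2, n3, n4, n5, n6, n7}, add states with every successor in Z. Already a fixed point.
Sat(AF (error | (empty | start))) = {n1, n2, n3, n4, n5, n6, n7}
EG (AF (error | (empty | start))): greatest fixpoint, start Z0 = {n1, n2, n3, n4, n5, n6, n7}, keep only states in Sat with some successor in Z. Already a fixed point.
Sat(EG (AF (error | (empty | start)))) = {n1, n2, n3, n4, n5, n6, n7}

{n1, n2, n3, n4, n5, n6, n7}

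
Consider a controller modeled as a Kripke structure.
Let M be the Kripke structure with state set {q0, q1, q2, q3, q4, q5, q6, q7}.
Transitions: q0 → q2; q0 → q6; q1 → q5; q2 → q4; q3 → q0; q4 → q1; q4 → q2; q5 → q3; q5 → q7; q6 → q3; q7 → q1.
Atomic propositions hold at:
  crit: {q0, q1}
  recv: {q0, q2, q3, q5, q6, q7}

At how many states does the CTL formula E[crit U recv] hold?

7

E[crit U recv]: least fixpoint, start Z0 = Sat(recv) = {q0, q2, q3, q5, q6, q7}, add states in Sat(crit) with some successor in Z. Z1 = {q0, q1, q2, q3, q5, q6, q7}; fixed.
Sat(E[crit U recv]) = {q0, q1, q2, q3, q5, q6, q7}
|Sat(E[crit U recv])| = |{q0, q1, q2, q3, q5, q6, q7}| = 7.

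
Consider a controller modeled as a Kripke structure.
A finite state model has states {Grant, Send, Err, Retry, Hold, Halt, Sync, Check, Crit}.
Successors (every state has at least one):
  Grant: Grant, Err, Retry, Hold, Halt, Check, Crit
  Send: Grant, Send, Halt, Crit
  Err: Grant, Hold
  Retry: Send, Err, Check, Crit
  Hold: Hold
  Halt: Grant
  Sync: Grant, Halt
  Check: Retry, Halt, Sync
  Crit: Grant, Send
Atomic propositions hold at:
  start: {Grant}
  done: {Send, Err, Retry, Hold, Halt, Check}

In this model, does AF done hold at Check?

AF done: least fixpoint, start Z0 = {Send, Err, Retry, Hold, Halt, Check}, add states with every successor in Z. Already a fixed point.
Sat(AF done) = {Send, Err, Retry, Hold, Halt, Check}
Check ∈ Sat(AF done) = {Send, Err, Retry, Hold, Halt, Check}, so the formula holds at Check.

Yes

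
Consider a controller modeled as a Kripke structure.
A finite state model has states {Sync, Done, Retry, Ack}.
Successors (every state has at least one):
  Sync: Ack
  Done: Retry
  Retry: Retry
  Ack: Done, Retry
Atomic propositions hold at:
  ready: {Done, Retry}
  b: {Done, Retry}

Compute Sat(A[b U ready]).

A[b U ready]: least fixpoint, start Z0 = Sat(ready) = {Done, Retry}, add states in Sat(b) with every successor in Z. Already a fixed point.
Sat(A[b U ready]) = {Done, Retry}

{Done, Retry}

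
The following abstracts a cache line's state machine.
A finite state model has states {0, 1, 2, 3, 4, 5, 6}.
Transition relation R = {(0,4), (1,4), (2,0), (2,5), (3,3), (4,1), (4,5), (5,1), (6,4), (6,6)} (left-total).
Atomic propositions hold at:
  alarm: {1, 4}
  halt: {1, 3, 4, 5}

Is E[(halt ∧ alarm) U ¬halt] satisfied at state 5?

No

Sat(halt ∧ alarm) = {1, 4}
Sat(¬halt) = {0, 2, 6}
E[(halt ∧ alarm) U ¬halt]: least fixpoint, start Z0 = Sat(¬halt) = {0, 2, 6}, add states in Sat(halt ∧ alarm) with some successor in Z. Already a fixed point.
Sat(E[(halt ∧ alarm) U ¬halt]) = {0, 2, 6}
5 ∉ Sat(E[(halt ∧ alarm) U ¬halt]) = {0, 2, 6}, so the formula does not hold at 5.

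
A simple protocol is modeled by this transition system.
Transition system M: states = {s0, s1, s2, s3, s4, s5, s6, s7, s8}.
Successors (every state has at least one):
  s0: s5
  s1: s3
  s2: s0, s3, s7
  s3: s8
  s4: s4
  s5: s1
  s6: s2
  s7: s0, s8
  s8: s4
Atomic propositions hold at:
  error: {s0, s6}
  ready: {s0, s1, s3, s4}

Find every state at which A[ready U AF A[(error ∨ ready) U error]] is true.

{s0, s6}

Sat(error ∨ ready) = {s0, s1, s3, s4, s6}
A[(error ∨ ready) U error]: least fixpoint, start Z0 = Sat(error) = {s0, s6}, add states in Sat(error ∨ ready) with every successor in Z. Already a fixed point.
Sat(A[(error ∨ ready) U error]) = {s0, s6}
AF A[(error ∨ ready) U error]: least fixpoint, start Z0 = {s0, s6}, add states with every successor in Z. Already a fixed point.
Sat(AF A[(error ∨ ready) U error]) = {s0, s6}
A[ready U AF A[(error ∨ ready) U error]]: least fixpoint, start Z0 = Sat(AF A[(error ∨ ready) U error]) = {s0, s6}, add states in Sat(ready) with every successor in Z. Already a fixed point.
Sat(A[ready U AF A[(error ∨ ready) U error]]) = {s0, s6}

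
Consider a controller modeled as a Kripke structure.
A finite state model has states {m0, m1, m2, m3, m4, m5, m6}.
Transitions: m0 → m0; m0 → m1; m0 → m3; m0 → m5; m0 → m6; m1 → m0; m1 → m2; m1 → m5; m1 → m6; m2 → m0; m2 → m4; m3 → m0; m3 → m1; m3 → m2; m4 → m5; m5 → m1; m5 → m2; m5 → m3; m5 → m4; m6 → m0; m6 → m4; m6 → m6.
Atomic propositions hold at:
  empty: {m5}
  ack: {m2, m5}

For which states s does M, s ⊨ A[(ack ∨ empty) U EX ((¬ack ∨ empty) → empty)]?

{m0, m1, m2, m3, m4, m5}

Sat(ack ∨ empty) = {m2, m5}
Sat(¬ack) = {m0, m1, m3, m4, m6}
Sat(¬ack ∨ empty) = {m0, m1, m3, m4, m5, m6}
Sat((¬ack ∨ empty) → empty) = {m2, m5}
Sat(EX ((¬ack ∨ empty) → empty)) = {s : some successor in {m2, m5}} = {m0, m1, m3, m4, m5}
A[(ack ∨ empty) U EX ((¬ack ∨ empty) → empty)]: least fixpoint, start Z0 = Sat(EX ((¬ack ∨ empty) → empty)) = {m0, m1, m3, m4, m5}, add states in Sat(ack ∨ empty) with every successor in Z. Z1 = {m0, m1, m2, m3, m4, m5}; fixed.
Sat(A[(ack ∨ empty) U EX ((¬ack ∨ empty) → empty)]) = {m0, m1, m2, m3, m4, m5}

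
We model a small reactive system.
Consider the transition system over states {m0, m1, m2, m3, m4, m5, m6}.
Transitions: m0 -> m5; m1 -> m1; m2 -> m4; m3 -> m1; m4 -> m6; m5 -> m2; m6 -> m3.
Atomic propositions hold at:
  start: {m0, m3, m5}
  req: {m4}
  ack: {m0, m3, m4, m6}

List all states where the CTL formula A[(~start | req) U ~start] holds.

Sat(~start) = {m1, m2, m4, m6}
Sat(~start | req) = {m1, m2, m4, m6}
A[(~start | req) U ~start]: least fixpoint, start Z0 = Sat(~start) = {m1, m2, m4, m6}, add states in Sat(~start | req) with every successor in Z. Already a fixed point.
Sat(A[(~start | req) U ~start]) = {m1, m2, m4, m6}

{m1, m2, m4, m6}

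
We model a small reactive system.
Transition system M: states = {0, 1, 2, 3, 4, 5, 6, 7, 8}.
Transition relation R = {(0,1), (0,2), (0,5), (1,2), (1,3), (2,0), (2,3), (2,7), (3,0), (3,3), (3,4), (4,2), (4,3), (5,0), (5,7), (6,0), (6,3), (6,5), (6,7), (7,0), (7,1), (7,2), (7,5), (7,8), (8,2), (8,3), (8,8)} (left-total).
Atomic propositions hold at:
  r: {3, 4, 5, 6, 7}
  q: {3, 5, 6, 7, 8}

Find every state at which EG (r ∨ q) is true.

{3, 4, 5, 6, 7, 8}

Sat(r ∨ q) = {3, 4, 5, 6, 7, 8}
EG (r ∨ q): greatest fixpoint, start Z0 = {3, 4, 5, 6, 7, 8}, keep only states in Sat with some successor in Z. Already a fixed point.
Sat(EG (r ∨ q)) = {3, 4, 5, 6, 7, 8}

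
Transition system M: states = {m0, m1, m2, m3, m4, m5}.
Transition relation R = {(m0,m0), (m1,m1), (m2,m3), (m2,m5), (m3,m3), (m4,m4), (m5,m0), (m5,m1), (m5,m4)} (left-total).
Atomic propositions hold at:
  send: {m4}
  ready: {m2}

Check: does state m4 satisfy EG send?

EG send: greatest fixpoint, start Z0 = {m4}, keep only states in Sat with some successor in Z. Already a fixed point.
Sat(EG send) = {m4}
m4 ∈ Sat(EG send) = {m4}, so the formula holds at m4.

Yes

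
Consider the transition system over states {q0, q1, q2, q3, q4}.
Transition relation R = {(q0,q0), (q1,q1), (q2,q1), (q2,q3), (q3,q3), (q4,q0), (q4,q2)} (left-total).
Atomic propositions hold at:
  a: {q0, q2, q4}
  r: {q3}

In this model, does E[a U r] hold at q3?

E[a U r]: least fixpoint, start Z0 = Sat(r) = {q3}, add states in Sat(a) with some successor in Z. Z1 = {q2, q3}; Z2 = {q2, q3, q4}; fixed.
Sat(E[a U r]) = {q2, q3, q4}
q3 ∈ Sat(E[a U r]) = {q2, q3, q4}, so the formula holds at q3.

Yes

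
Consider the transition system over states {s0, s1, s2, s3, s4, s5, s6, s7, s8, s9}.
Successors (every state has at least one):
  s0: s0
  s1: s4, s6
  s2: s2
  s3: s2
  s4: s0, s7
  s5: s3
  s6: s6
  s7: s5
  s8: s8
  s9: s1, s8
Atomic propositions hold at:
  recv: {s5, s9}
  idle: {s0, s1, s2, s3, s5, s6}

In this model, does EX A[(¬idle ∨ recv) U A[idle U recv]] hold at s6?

No

Sat(¬idle) = {s4, s7, s8, s9}
Sat(¬idle ∨ recv) = {s4, s5, s7, s8, s9}
A[idle U recv]: least fixpoint, start Z0 = Sat(recv) = {s5, s9}, add states in Sat(idle) with every successor in Z. Already a fixed point.
Sat(A[idle U recv]) = {s5, s9}
A[(¬idle ∨ recv) U A[idle U recv]]: least fixpoint, start Z0 = Sat(A[idle U recv]) = {s5, s9}, add states in Sat(¬idle ∨ recv) with every successor in Z. Z1 = {s5, s7, s9}; fixed.
Sat(A[(¬idle ∨ recv) U A[idle U recv]]) = {s5, s7, s9}
Sat(EX A[(¬idle ∨ recv) U A[idle U recv]]) = {s : some successor in {s5, s7, s9}} = {s4, s7}
s6 ∉ Sat(EX A[(¬idle ∨ recv) U A[idle U recv]]) = {s4, s7}, so the formula does not hold at s6.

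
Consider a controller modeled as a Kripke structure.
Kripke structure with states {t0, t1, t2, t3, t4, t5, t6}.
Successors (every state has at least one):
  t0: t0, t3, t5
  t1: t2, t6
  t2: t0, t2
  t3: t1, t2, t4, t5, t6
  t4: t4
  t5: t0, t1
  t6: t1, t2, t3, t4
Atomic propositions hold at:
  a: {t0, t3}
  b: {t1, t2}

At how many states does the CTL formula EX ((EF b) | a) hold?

EF b: least fixpoint, start Z0 = {t1, t2}, add states with some successor in Z. Z1 = {t1, t2, t3, t5, t6}; Z2 = {t0, t1, t2, t3, t5, t6}; fixed.
Sat(EF b) = {t0, t1, t2, t3, t5, t6}
Sat((EF b) | a) = {t0, t1, t2, t3, t5, t6}
Sat(EX ((EF b) | a)) = {s : some successor in {t0, t1, t2, t3, t5, t6}} = {t0, t1, t2, t3, t5, t6}
|Sat(EX ((EF b) | a))| = |{t0, t1, t2, t3, t5, t6}| = 6.

6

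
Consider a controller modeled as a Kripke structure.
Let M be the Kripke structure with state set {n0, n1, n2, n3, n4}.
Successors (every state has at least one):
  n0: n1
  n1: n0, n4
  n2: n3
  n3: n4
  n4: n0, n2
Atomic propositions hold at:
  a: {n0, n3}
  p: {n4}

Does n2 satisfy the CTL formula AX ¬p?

Yes

Sat(¬p) = {n0, n1, n2, n3}
Sat(AX ¬p) = {s : every successor in {n0, n1, n2, n3}} = {n0, n2, n4}
n2 ∈ Sat(AX ¬p) = {n0, n2, n4}, so the formula holds at n2.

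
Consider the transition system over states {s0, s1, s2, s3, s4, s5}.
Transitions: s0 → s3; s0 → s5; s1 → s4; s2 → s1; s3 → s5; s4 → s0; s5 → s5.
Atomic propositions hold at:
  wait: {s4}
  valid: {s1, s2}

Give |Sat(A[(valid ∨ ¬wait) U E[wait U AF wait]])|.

3

Sat(¬wait) = {s0, s1, s2, s3, s5}
Sat(valid ∨ ¬wait) = {s0, s1, s2, s3, s5}
AF wait: least fixpoint, start Z0 = {s4}, add states with every successor in Z. Z1 = {s1, s4}; Z2 = {s1, s2, s4}; fixed.
Sat(AF wait) = {s1, s2, s4}
E[wait U AF wait]: least fixpoint, start Z0 = Sat(AF wait) = {s1, s2, s4}, add states in Sat(wait) with some successor in Z. Already a fixed point.
Sat(E[wait U AF wait]) = {s1, s2, s4}
A[(valid ∨ ¬wait) U E[wait U AF wait]]: least fixpoint, start Z0 = Sat(E[wait U AF wait]) = {s1, s2, s4}, add states in Sat(valid ∨ ¬wait) with every successor in Z. Already a fixed point.
Sat(A[(valid ∨ ¬wait) U E[wait U AF wait]]) = {s1, s2, s4}
|Sat(A[(valid ∨ ¬wait) U E[wait U AF wait]])| = |{s1, s2, s4}| = 3.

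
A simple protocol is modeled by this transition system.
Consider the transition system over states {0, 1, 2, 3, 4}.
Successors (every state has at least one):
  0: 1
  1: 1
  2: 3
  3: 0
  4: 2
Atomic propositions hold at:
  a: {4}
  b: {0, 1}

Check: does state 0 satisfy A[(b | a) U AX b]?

Sat(b | a) = {0, 1, 4}
Sat(AX b) = {s : every successor in {0, 1}} = {0, 1, 3}
A[(b | a) U AX b]: least fixpoint, start Z0 = Sat(AX b) = {0, 1, 3}, add states in Sat(b | a) with every successor in Z. Already a fixed point.
Sat(A[(b | a) U AX b]) = {0, 1, 3}
0 ∈ Sat(A[(b | a) U AX b]) = {0, 1, 3}, so the formula holds at 0.

Yes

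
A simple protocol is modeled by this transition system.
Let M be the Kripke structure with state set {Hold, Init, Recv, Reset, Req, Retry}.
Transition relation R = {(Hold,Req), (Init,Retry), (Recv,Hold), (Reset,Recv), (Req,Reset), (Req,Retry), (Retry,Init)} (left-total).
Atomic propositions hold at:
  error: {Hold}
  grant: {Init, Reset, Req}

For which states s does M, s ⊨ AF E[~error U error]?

Sat(~error) = {Init, Recv, Reset, Req, Retry}
E[~error U error]: least fixpoint, start Z0 = Sat(error) = {Hold}, add states in Sat(~error) with some successor in Z. Z1 = {Hold, Recv}; Z2 = {Hold, Recv, Reset}; Z3 = {Hold, Recv, Reset, Req}; fixed.
Sat(E[~error U error]) = {Hold, Recv, Reset, Req}
AF E[~error U error]: least fixpoint, start Z0 = {Hold, Recv, Reset, Req}, add states with every successor in Z. Already a fixed point.
Sat(AF E[~error U error]) = {Hold, Recv, Reset, Req}

{Hold, Recv, Reset, Req}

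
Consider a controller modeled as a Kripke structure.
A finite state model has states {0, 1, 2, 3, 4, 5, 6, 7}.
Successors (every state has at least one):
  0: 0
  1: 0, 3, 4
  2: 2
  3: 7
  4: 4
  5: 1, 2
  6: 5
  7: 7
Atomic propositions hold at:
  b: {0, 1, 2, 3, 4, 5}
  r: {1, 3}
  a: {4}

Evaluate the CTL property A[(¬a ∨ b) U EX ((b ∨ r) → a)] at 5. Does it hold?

No

Sat(¬a) = {0, 1, 2, 3, 5, 6, 7}
Sat(¬a ∨ b) = {0, 1, 2, 3, 4, 5, 6, 7}
Sat(b ∨ r) = {0, 1, 2, 3, 4, 5}
Sat((b ∨ r) → a) = {4, 6, 7}
Sat(EX ((b ∨ r) → a)) = {s : some successor in {4, 6, 7}} = {1, 3, 4, 7}
A[(¬a ∨ b) U EX ((b ∨ r) → a)]: least fixpoint, start Z0 = Sat(EX ((b ∨ r) → a)) = {1, 3, 4, 7}, add states in Sat(¬a ∨ b) with every successor in Z. Already a fixed point.
Sat(A[(¬a ∨ b) U EX ((b ∨ r) → a)]) = {1, 3, 4, 7}
5 ∉ Sat(A[(¬a ∨ b) U EX ((b ∨ r) → a)]) = {1, 3, 4, 7}, so the formula does not hold at 5.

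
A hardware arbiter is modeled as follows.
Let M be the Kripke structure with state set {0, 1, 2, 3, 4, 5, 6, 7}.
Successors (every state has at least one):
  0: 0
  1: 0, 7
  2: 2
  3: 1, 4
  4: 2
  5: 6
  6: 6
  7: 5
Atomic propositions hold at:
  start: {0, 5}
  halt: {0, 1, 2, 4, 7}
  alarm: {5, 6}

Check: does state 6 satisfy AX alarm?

Yes

Sat(AX alarm) = {s : every successor in {5, 6}} = {5, 6, 7}
6 ∈ Sat(AX alarm) = {5, 6, 7}, so the formula holds at 6.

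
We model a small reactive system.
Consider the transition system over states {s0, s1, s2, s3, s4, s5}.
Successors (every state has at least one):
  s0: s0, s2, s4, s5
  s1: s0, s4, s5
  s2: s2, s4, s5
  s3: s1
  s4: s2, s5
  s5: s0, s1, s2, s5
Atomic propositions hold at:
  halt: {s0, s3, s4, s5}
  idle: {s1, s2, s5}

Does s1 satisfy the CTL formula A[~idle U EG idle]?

Sat(~idle) = {s0, s3, s4}
EG idle: greatest fixpoint, start Z0 = {s1, s2, s5}, keep only states in Sat with some successor in Z. Already a fixed point.
Sat(EG idle) = {s1, s2, s5}
A[~idle U EG idle]: least fixpoint, start Z0 = Sat(EG idle) = {s1, s2, s5}, add states in Sat(~idle) with every successor in Z. Z1 = {s1, s2, s3, s4, s5}; fixed.
Sat(A[~idle U EG idle]) = {s1, s2, s3, s4, s5}
s1 ∈ Sat(A[~idle U EG idle]) = {s1, s2, s3, s4, s5}, so the formula holds at s1.

Yes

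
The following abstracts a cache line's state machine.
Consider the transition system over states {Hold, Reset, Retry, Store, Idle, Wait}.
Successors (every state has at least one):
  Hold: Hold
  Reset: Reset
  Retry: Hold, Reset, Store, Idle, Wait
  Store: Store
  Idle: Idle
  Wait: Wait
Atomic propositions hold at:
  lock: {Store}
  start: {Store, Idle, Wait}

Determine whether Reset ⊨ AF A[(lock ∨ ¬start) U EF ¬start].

Yes

Sat(¬start) = {Hold, Reset, Retry}
Sat(lock ∨ ¬start) = {Hold, Reset, Retry, Store}
EF ¬start: least fixpoint, start Z0 = {Hold, Reset, Retry}, add states with some successor in Z. Already a fixed point.
Sat(EF ¬start) = {Hold, Reset, Retry}
A[(lock ∨ ¬start) U EF ¬start]: least fixpoint, start Z0 = Sat(EF ¬start) = {Hold, Reset, Retry}, add states in Sat(lock ∨ ¬start) with every successor in Z. Already a fixed point.
Sat(A[(lock ∨ ¬start) U EF ¬start]) = {Hold, Reset, Retry}
AF A[(lock ∨ ¬start) U EF ¬start]: least fixpoint, start Z0 = {Hold, Reset, Retry}, add states with every successor in Z. Already a fixed point.
Sat(AF A[(lock ∨ ¬start) U EF ¬start]) = {Hold, Reset, Retry}
Reset ∈ Sat(AF A[(lock ∨ ¬start) U EF ¬start]) = {Hold, Reset, Retry}, so the formula holds at Reset.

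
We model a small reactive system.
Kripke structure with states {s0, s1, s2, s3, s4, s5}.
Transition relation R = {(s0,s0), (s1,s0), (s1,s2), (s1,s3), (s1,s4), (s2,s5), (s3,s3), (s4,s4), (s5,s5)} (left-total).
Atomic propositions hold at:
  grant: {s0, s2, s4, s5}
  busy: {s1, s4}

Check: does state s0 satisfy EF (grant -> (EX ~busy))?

Sat(~busy) = {s0, s2, s3, s5}
Sat(EX ~busy) = {s : some successor in {s0, s2, s3, s5}} = {s0, s1, s2, s3, s5}
Sat(grant -> (EX ~busy)) = {s0, s1, s2, s3, s5}
EF (grant -> (EX ~busy)): least fixpoint, start Z0 = {s0, s1, s2, s3, s5}, add states with some successor in Z. Already a fixed point.
Sat(EF (grant -> (EX ~busy))) = {s0, s1, s2, s3, s5}
s0 ∈ Sat(EF (grant -> (EX ~busy))) = {s0, s1, s2, s3, s5}, so the formula holds at s0.

Yes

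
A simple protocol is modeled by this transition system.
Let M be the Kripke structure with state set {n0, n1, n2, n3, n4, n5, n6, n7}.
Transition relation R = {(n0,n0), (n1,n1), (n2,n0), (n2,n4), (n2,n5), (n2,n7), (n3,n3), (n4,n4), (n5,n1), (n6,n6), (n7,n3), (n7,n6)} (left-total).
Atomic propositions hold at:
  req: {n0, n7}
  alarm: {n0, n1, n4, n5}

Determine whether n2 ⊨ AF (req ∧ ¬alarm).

Sat(¬alarm) = {n2, n3, n6, n7}
Sat(req ∧ ¬alarm) = {n7}
AF (req ∧ ¬alarm): least fixpoint, start Z0 = {n7}, add states with every successor in Z. Already a fixed point.
Sat(AF (req ∧ ¬alarm)) = {n7}
n2 ∉ Sat(AF (req ∧ ¬alarm)) = {n7}, so the formula does not hold at n2.

No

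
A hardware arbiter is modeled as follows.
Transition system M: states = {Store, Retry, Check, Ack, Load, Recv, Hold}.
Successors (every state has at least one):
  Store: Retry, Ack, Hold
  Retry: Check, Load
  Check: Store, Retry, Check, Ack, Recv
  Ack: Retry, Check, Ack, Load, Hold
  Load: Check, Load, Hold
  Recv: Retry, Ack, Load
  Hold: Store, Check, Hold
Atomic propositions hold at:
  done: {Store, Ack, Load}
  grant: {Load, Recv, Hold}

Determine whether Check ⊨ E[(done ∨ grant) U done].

Sat(done ∨ grant) = {Store, Ack, Load, Recv, Hold}
E[(done ∨ grant) U done]: least fixpoint, start Z0 = Sat(done) = {Store, Ack, Load}, add states in Sat(done ∨ grant) with some successor in Z. Z1 = {Store, Ack, Load, Recv, Hold}; fixed.
Sat(E[(done ∨ grant) U done]) = {Store, Ack, Load, Recv, Hold}
Check ∉ Sat(E[(done ∨ grant) U done]) = {Store, Ack, Load, Recv, Hold}, so the formula does not hold at Check.

No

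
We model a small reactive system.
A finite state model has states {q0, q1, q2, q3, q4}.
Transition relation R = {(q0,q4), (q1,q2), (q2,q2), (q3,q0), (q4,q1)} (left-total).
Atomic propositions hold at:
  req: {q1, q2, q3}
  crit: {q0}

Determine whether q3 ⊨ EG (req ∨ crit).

Sat(req ∨ crit) = {q0, q1, q2, q3}
EG (req ∨ crit): greatest fixpoint, start Z0 = {q0, q1, q2, q3}, keep only states in Sat with some successor in Z. Z1 = {q1, q2, q3}; Z2 = {q1, q2}; fixed.
Sat(EG (req ∨ crit)) = {q1, q2}
q3 ∉ Sat(EG (req ∨ crit)) = {q1, q2}, so the formula does not hold at q3.

No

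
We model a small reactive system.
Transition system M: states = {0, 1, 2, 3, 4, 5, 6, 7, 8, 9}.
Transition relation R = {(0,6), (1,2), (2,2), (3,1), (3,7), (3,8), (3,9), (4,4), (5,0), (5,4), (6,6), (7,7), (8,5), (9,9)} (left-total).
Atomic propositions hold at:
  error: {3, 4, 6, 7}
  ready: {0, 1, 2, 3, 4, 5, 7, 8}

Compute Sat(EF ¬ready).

Sat(¬ready) = {6, 9}
EF ¬ready: least fixpoint, start Z0 = {6, 9}, add states with some successor in Z. Z1 = {0, 3, 6, 9}; Z2 = {0, 3, 5, 6, 9}; Z3 = {0, 3, 5, 6, 8, 9}; fixed.
Sat(EF ¬ready) = {0, 3, 5, 6, 8, 9}

{0, 3, 5, 6, 8, 9}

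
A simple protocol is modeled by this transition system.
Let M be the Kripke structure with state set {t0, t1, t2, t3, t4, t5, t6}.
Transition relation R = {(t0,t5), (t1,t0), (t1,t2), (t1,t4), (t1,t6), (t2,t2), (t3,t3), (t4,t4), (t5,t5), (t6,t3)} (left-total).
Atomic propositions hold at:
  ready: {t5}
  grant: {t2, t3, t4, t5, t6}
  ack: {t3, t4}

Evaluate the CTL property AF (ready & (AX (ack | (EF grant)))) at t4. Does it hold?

EF grant: least fixpoint, start Z0 = {t2, t3, t4, t5, t6}, add states with some successor in Z. Z1 = {t0, t1, t2, t3, t4, t5, t6}; fixed.
Sat(EF grant) = {t0, t1, t2, t3, t4, t5, t6}
Sat(ack | (EF grant)) = {t0, t1, t2, t3, t4, t5, t6}
Sat(AX (ack | (EF grant))) = {s : every successor in {t0, t1, t2, t3, t4, t5, t6}} = {t0, t1, t2, t3, t4, t5, t6}
Sat(ready & (AX (ack | (EF grant)))) = {t5}
AF (ready & (AX (ack | (EF grant)))): least fixpoint, start Z0 = {t5}, add states with every successor in Z. Z1 = {t0, t5}; fixed.
Sat(AF (ready & (AX (ack | (EF grant))))) = {t0, t5}
t4 ∉ Sat(AF (ready & (AX (ack | (EF grant))))) = {t0, t5}, so the formula does not hold at t4.

No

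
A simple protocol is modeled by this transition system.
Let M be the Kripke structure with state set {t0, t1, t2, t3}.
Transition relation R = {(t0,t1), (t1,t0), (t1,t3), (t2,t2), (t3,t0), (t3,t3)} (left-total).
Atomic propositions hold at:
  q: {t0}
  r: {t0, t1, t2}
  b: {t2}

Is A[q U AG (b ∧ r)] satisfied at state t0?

Sat(b ∧ r) = {t2}
AG (b ∧ r): greatest fixpoint, start Z0 = {t2}, keep only states in Sat with every successor in Z. Already a fixed point.
Sat(AG (b ∧ r)) = {t2}
A[q U AG (b ∧ r)]: least fixpoint, start Z0 = Sat(AG (b ∧ r)) = {t2}, add states in Sat(q) with every successor in Z. Already a fixed point.
Sat(A[q U AG (b ∧ r)]) = {t2}
t0 ∉ Sat(A[q U AG (b ∧ r)]) = {t2}, so the formula does not hold at t0.

No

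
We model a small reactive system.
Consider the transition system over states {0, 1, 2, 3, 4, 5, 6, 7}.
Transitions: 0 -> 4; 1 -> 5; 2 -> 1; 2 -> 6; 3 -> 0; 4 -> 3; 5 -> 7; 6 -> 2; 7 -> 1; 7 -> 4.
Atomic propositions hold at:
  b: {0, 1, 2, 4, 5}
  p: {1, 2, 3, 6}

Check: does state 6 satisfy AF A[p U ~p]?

Sat(~p) = {0, 4, 5, 7}
A[p U ~p]: least fixpoint, start Z0 = Sat(~p) = {0, 4, 5, 7}, add states in Sat(p) with every successor in Z. Z1 = {0, 1, 3, 4, 5, 7}; fixed.
Sat(A[p U ~p]) = {0, 1, 3, 4, 5, 7}
AF A[p U ~p]: least fixpoint, start Z0 = {0, 1, 3, 4, 5, 7}, add states with every successor in Z. Already a fixed point.
Sat(AF A[p U ~p]) = {0, 1, 3, 4, 5, 7}
6 ∉ Sat(AF A[p U ~p]) = {0, 1, 3, 4, 5, 7}, so the formula does not hold at 6.

No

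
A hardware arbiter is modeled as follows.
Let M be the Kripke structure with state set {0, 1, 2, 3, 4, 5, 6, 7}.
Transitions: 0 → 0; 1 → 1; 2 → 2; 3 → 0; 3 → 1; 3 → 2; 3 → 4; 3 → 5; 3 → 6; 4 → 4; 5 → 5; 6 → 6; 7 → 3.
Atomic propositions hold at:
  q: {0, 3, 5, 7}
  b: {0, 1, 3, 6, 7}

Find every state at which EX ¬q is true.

Sat(¬q) = {1, 2, 4, 6}
Sat(EX ¬q) = {s : some successor in {1, 2, 4, 6}} = {1, 2, 3, 4, 6}

{1, 2, 3, 4, 6}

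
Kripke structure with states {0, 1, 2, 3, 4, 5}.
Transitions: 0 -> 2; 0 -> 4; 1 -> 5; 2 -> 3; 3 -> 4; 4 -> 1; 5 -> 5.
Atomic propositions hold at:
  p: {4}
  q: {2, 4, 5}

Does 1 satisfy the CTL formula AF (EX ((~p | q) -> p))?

Sat(~p) = {0, 1, 2, 3, 5}
Sat(~p | q) = {0, 1, 2, 3, 4, 5}
Sat((~p | q) -> p) = {4}
Sat(EX ((~p | q) -> p)) = {s : some successor in {4}} = {0, 3}
AF (EX ((~p | q) -> p)): least fixpoint, start Z0 = {0, 3}, add states with every successor in Z. Z1 = {0, 2, 3}; fixed.
Sat(AF (EX ((~p | q) -> p))) = {0, 2, 3}
1 ∉ Sat(AF (EX ((~p | q) -> p))) = {0, 2, 3}, so the formula does not hold at 1.

No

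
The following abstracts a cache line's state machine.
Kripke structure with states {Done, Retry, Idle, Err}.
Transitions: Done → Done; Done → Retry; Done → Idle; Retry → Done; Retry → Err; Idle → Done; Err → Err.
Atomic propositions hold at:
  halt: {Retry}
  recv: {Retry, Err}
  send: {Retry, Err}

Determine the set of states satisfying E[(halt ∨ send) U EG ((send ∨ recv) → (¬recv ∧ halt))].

{Done, Retry, Idle}

Sat(halt ∨ send) = {Retry, Err}
Sat(send ∨ recv) = {Retry, Err}
Sat(¬recv) = {Done, Idle}
Sat(¬recv ∧ halt) = ∅
Sat((send ∨ recv) → (¬recv ∧ halt)) = {Done, Idle}
EG ((send ∨ recv) → (¬recv ∧ halt)): greatest fixpoint, start Z0 = {Done, Idle}, keep only states in Sat with some successor in Z. Already a fixed point.
Sat(EG ((send ∨ recv) → (¬recv ∧ halt))) = {Done, Idle}
E[(halt ∨ send) U EG ((send ∨ recv) → (¬recv ∧ halt))]: least fixpoint, start Z0 = Sat(EG ((send ∨ recv) → (¬recv ∧ halt))) = {Done, Idle}, add states in Sat(halt ∨ send) with some successor in Z. Z1 = {Done, Retry, Idle}; fixed.
Sat(E[(halt ∨ send) U EG ((send ∨ recv) → (¬recv ∧ halt))]) = {Done, Retry, Idle}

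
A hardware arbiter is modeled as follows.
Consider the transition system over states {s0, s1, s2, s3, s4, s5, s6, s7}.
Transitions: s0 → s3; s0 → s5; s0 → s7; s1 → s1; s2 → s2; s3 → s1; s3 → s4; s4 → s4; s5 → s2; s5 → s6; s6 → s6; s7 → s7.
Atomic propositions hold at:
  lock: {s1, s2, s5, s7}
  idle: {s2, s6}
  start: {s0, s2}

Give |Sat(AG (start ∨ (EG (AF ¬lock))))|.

Sat(¬lock) = {s0, s3, s4, s6}
AF ¬lock: least fixpoint, start Z0 = {s0, s3, s4, s6}, add states with every successor in Z. Already a fixed point.
Sat(AF ¬lock) = {s0, s3, s4, s6}
EG (AF ¬lock): greatest fixpoint, start Z0 = {s0, s3, s4, s6}, keep only states in Sat with some successor in Z. Already a fixed point.
Sat(EG (AF ¬lock)) = {s0, s3, s4, s6}
Sat(start ∨ (EG (AF ¬lock))) = {s0, s2, s3, s4, s6}
AG (start ∨ (EG (AF ¬lock))): greatest fixpoint, start Z0 = {s0, s2, s3, s4, s6}, keep only states in Sat with every successor in Z. Z1 = {s2, s4, s6}; fixed.
Sat(AG (start ∨ (EG (AF ¬lock)))) = {s2, s4, s6}
|Sat(AG (start ∨ (EG (AF ¬lock))))| = |{s2, s4, s6}| = 3.

3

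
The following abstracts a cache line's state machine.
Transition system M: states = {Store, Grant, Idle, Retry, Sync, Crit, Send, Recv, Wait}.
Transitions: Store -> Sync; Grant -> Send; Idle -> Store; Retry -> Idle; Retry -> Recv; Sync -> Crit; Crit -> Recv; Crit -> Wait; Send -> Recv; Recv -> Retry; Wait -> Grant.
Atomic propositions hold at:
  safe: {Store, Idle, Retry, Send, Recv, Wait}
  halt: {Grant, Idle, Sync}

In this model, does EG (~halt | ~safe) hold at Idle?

No

Sat(~halt) = {Store, Retry, Crit, Send, Recv, Wait}
Sat(~safe) = {Grant, Sync, Crit}
Sat(~halt | ~safe) = {Store, Grant, Retry, Sync, Crit, Send, Recv, Wait}
EG (~halt | ~safe): greatest fixpoint, start Z0 = {Store, Grant, Retry, Sync, Crit, Send, Recv, Wait}, keep only states in Sat with some successor in Z. Already a fixed point.
Sat(EG (~halt | ~safe)) = {Store, Grant, Retry, Sync, Crit, Send, Recv, Wait}
Idle ∉ Sat(EG (~halt | ~safe)) = {Store, Grant, Retry, Sync, Crit, Send, Recv, Wait}, so the formula does not hold at Idle.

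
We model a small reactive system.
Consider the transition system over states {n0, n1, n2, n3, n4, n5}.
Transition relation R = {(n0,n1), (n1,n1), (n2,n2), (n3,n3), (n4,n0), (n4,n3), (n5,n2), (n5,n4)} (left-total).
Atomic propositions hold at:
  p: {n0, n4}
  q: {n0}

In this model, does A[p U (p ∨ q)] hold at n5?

Sat(p ∨ q) = {n0, n4}
A[p U (p ∨ q)]: least fixpoint, start Z0 = Sat((p ∨ q)) = {n0, n4}, add states in Sat(p) with every successor in Z. Already a fixed point.
Sat(A[p U (p ∨ q)]) = {n0, n4}
n5 ∉ Sat(A[p U (p ∨ q)]) = {n0, n4}, so the formula does not hold at n5.

No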